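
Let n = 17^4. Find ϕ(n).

78608

φ(83521) = 83521 · (1 − 1/17)
       = 83521 · 16/17 = 78608.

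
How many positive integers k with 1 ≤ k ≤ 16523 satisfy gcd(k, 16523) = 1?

14400

Prime factorization: 16523 = 13 × 31 × 41.
φ(13) = 13 − 1 = 12.
φ(31) = 31 − 1 = 30.
φ(41) = 41 − 1 = 40.
Multiply: 12 · 30 · 40 = 14400.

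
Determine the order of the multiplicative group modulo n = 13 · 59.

696

φ(767) = 767 · (1 − 1/13) · (1 − 1/59)
       = 767 · 696/767 = 696.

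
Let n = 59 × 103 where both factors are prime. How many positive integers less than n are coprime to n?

5916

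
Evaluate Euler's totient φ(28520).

First factor: 28520 = 2^3 · 5 · 23 · 31.
φ(28520) = 28520 · (1 − 1/2) · (1 − 1/5) · (1 − 1/23) · (1 − 1/31)
       = 28520 · 2640/7130 = 10560.

10560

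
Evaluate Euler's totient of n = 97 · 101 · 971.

φ(97) = 97 − 1 = 96.
φ(101) = 101 − 1 = 100.
φ(971) = 971 − 1 = 970.
φ(9512887) = 96 × 100 × 970 = 9312000.

9312000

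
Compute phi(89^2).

φ(7921) = 7921 · (1 − 1/89)
       = 7921 · 88/89 = 7832.

7832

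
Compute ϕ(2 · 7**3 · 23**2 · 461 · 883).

60356530080

φ(2) = 2 − 1 = 1.
φ(7^3) = 7^3 − 7^2 = 343 − 49 = 294.
φ(23^2) = 23^2 − 23^1 = 529 − 23 = 506.
φ(461) = 461 − 1 = 460.
φ(883) = 883 − 1 = 882.
Since φ is multiplicative, φ(147720720322) = 1 · 294 · 506 · 460 · 882 = 60356530080.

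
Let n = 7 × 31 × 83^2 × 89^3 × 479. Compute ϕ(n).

φ(504802447571863) = 504802447571863 · (1 − 1/7) · (1 − 1/31) · (1 − 1/83) · (1 − 1/89) · (1 − 1/479)
       = 504802447571863 · 620864640/767826941 = 408183111515520.

408183111515520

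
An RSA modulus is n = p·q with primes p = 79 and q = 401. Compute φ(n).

φ(pq) = (p−1)(q−1) = 78 · 400 = 31200.

31200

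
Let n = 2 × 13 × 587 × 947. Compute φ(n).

6652272

φ(14453114) = 14453114 · (1 − 1/2) · (1 − 1/13) · (1 − 1/587) · (1 − 1/947)
       = 14453114 · 6652272/14453114 = 6652272.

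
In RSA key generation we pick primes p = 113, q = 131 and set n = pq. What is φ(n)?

14560

φ(113) = 113 − 1 = 112.
φ(131) = 131 − 1 = 130.
Multiply: 112 · 130 = 14560.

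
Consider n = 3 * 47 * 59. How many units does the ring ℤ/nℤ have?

5336

φ(8319) = 8319 · (1 − 1/3) · (1 − 1/47) · (1 − 1/59)
       = 8319 · 5336/8319 = 5336.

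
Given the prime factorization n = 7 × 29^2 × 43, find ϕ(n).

204624

φ(253141) = 253141 · (1 − 1/7) · (1 − 1/29) · (1 − 1/43)
       = 253141 · 7056/8729 = 204624.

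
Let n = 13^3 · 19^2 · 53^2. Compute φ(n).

φ(13^3) = 13^2·(13−1) = 169·12 = 2028.
φ(19^2) = 19^2 − 19^1 = 361 − 19 = 342.
φ(53^2) = 53^2 − 53^1 = 2809 − 53 = 2756.
φ(2227865653) = 2028 × 342 × 2756 = 1911495456.

1911495456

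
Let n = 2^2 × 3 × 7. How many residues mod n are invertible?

24

φ(84) = 84 · (1 − 1/2) · (1 − 1/3) · (1 − 1/7)
       = 84 · 12/42 = 24.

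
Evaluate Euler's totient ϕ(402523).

Prime factorization: 402523 = 11 · 23 · 37 · 43.
φ(11) = 11 − 1 = 10.
φ(23) = 23 − 1 = 22.
φ(37) = 37 − 1 = 36.
φ(43) = 43 − 1 = 42.
Multiply: 10 · 22 · 36 · 42 = 332640.

332640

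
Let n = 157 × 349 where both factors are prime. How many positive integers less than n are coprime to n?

54288

φ(54793) = 54793 · (1 − 1/157) · (1 − 1/349)
       = 54793 · 54288/54793 = 54288.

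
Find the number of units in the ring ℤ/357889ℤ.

282240

First factor: 357889 = 7 * 29 * 41 * 43.
φ(357889) = 357889 · (1 − 1/7) · (1 − 1/29) · (1 − 1/41) · (1 − 1/43)
       = 357889 · 282240/357889 = 282240.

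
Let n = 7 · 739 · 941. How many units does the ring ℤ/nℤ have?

4162320

φ(7) = 7 − 1 = 6.
φ(739) = 739 − 1 = 738.
φ(941) = 941 − 1 = 940.
Since φ is multiplicative, φ(4867793) = 6 · 738 · 940 = 4162320.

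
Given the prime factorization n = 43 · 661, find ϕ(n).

φ(28423) = 28423 · (1 − 1/43) · (1 − 1/661)
       = 28423 · 27720/28423 = 27720.

27720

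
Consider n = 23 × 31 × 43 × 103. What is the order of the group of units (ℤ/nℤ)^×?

2827440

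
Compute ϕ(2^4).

8

φ(16) = 16 · (1 − 1/2)
       = 16 · 1/2 = 8.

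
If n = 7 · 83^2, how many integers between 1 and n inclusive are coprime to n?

40836

φ(48223) = 48223 · (1 − 1/7) · (1 − 1/83)
       = 48223 · 492/581 = 40836.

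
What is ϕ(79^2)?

φ(6241) = 6241 · (1 − 1/79)
       = 6241 · 78/79 = 6162.

6162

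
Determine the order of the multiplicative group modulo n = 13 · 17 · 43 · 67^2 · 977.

φ(41677810759) = 41677810759 · (1 − 1/13) · (1 − 1/17) · (1 − 1/43) · (1 − 1/67) · (1 − 1/977)
       = 41677810759 · 519450624/622056877 = 34803191808.

34803191808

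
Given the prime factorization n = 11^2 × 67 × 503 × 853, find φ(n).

φ(3478381313) = 3478381313 · (1 − 1/11) · (1 − 1/67) · (1 − 1/503) · (1 − 1/853)
       = 3478381313 · 282284640/316216483 = 3105131040.

3105131040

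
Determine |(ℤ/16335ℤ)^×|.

Factor 16335: 16335 = 3^3 · 5 · 11^2.
φ(16335) = 16335 · (1 − 1/3) · (1 − 1/5) · (1 − 1/11)
       = 16335 · 80/165 = 7920.

7920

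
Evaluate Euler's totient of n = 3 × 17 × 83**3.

φ(29161137) = 29161137 · (1 − 1/3) · (1 − 1/17) · (1 − 1/83)
       = 29161137 · 2624/4233 = 18076736.

18076736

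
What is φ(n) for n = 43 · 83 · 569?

1956192

φ(2030761) = 2030761 · (1 − 1/43) · (1 − 1/83) · (1 − 1/569)
       = 2030761 · 1956192/2030761 = 1956192.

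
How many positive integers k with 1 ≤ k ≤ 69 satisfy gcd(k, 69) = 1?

Factor 69: 69 = 3 · 23.
φ(3) = 3 − 1 = 2.
φ(23) = 23 − 1 = 22.
Since φ is multiplicative, φ(69) = 2 · 22 = 44.

44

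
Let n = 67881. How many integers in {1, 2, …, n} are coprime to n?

First factor: 67881 = 3 × 11**3 × 17.
φ(3) = 3 − 1 = 2.
φ(11^3) = 11^3 − 11^2 = 1331 − 121 = 1210.
φ(17) = 17 − 1 = 16.
Multiply: 2 · 1210 · 16 = 38720.

38720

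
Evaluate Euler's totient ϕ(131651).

112320

131651 = 13^2 × 19 × 41.
φ(13^2) = 13^1·(13−1) = 13·12 = 156.
φ(19) = 19 − 1 = 18.
φ(41) = 41 − 1 = 40.
Since φ is multiplicative, φ(131651) = 156 · 18 · 40 = 112320.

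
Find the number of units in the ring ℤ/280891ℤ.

230400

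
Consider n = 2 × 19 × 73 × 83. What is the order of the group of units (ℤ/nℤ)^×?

φ(230242) = 230242 · (1 − 1/2) · (1 − 1/19) · (1 − 1/73) · (1 − 1/83)
       = 230242 · 106272/230242 = 106272.

106272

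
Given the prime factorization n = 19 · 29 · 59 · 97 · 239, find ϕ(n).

667892736

φ(19) = 19 − 1 = 18.
φ(29) = 29 − 1 = 28.
φ(59) = 59 − 1 = 58.
φ(97) = 97 − 1 = 96.
φ(239) = 239 − 1 = 238.
Multiply: 18 · 28 · 58 · 96 · 238 = 667892736.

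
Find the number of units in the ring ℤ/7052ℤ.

3360

7052 = 2**2 * 41 * 43.
φ(7052) = 7052 · (1 − 1/2) · (1 − 1/41) · (1 − 1/43)
       = 7052 · 1680/3526 = 3360.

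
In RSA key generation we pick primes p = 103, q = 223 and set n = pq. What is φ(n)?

22644

For distinct primes, φ(pq) = (p−1)(q−1) = 102 × 222 = 22644.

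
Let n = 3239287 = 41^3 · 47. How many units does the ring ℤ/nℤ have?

φ(41^3) = 41^3 − 41^2 = 68921 − 1681 = 67240.
φ(47) = 47 − 1 = 46.
φ(3239287) = 67240 × 46 = 3093040.

3093040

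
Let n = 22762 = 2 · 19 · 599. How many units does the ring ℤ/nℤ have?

φ(2) = 2 − 1 = 1.
φ(19) = 19 − 1 = 18.
φ(599) = 599 − 1 = 598.
Multiply: 1 · 18 · 598 = 10764.

10764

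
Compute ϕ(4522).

1728

Prime factorization: 4522 = 2 * 7 * 17 * 19.
φ(2) = 2 − 1 = 1.
φ(7) = 7 − 1 = 6.
φ(17) = 17 − 1 = 16.
φ(19) = 19 − 1 = 18.
Multiply: 1 · 6 · 16 · 18 = 1728.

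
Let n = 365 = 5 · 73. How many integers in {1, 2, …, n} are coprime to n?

288

φ(5) = 5 − 1 = 4.
φ(73) = 73 − 1 = 72.
Since φ is multiplicative, φ(365) = 4 · 72 = 288.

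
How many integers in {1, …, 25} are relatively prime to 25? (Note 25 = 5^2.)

20

φ(25) = 25 · (1 − 1/5)
       = 25 · 4/5 = 20.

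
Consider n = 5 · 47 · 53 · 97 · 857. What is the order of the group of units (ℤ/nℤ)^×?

φ(1035371695) = 1035371695 · (1 − 1/5) · (1 − 1/47) · (1 − 1/53) · (1 − 1/97) · (1 − 1/857)
       = 1035371695 · 786259968/1035371695 = 786259968.

786259968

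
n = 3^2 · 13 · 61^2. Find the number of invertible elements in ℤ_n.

263520

φ(435357) = 435357 · (1 − 1/3) · (1 − 1/13) · (1 − 1/61)
       = 435357 · 1440/2379 = 263520.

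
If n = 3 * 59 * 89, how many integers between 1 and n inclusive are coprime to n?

10208

φ(3) = 3 − 1 = 2.
φ(59) = 59 − 1 = 58.
φ(89) = 89 − 1 = 88.
φ(15753) = 2 × 58 × 88 = 10208.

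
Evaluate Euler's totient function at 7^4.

φ(2401) = 2401 · (1 − 1/7)
       = 2401 · 6/7 = 2058.

2058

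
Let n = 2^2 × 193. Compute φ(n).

384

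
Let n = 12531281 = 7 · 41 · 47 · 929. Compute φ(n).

10245120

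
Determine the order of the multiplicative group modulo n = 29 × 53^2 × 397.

30558528

φ(29) = 29 − 1 = 28.
φ(53^2) = 53^2 − 53^1 = 2809 − 53 = 2756.
φ(397) = 397 − 1 = 396.
Since φ is multiplicative, φ(32340017) = 28 · 2756 · 396 = 30558528.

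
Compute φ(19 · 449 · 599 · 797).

3838528512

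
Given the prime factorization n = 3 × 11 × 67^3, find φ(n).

φ(9925179) = 9925179 · (1 − 1/3) · (1 − 1/11) · (1 − 1/67)
       = 9925179 · 1320/2211 = 5925480.

5925480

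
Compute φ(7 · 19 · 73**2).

φ(7) = 7 − 1 = 6.
φ(19) = 19 − 1 = 18.
φ(73^2) = 73^1·(73−1) = 73·72 = 5256.
Multiply: 6 · 18 · 5256 = 567648.

567648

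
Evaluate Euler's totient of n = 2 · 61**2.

φ(7442) = 7442 · (1 − 1/2) · (1 − 1/61)
       = 7442 · 60/122 = 3660.

3660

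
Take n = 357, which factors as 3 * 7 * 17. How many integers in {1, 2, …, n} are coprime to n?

φ(3) = 3 − 1 = 2.
φ(7) = 7 − 1 = 6.
φ(17) = 17 − 1 = 16.
Since φ is multiplicative, φ(357) = 2 · 6 · 16 = 192.

192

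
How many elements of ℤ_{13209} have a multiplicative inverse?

Prime factorization: 13209 = 3 · 7 · 17 · 37.
φ(13209) = 13209 · (1 − 1/3) · (1 − 1/7) · (1 − 1/17) · (1 − 1/37)
       = 13209 · 6912/13209 = 6912.

6912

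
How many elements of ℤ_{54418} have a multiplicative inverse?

Factor 54418: 54418 = 2 * 7 * 13^2 * 23.
φ(54418) = 54418 · (1 − 1/2) · (1 − 1/7) · (1 − 1/13) · (1 − 1/23)
       = 54418 · 1584/4186 = 20592.

20592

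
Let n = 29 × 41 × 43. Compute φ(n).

47040

φ(51127) = 51127 · (1 − 1/29) · (1 − 1/41) · (1 − 1/43)
       = 51127 · 47040/51127 = 47040.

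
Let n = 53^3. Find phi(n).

146068

φ(53^3) = 53^3 − 53^2 = 148877 − 2809 = 146068.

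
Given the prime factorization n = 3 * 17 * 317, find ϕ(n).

10112

φ(16167) = 16167 · (1 − 1/3) · (1 − 1/17) · (1 − 1/317)
       = 16167 · 10112/16167 = 10112.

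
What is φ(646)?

Factor 646: 646 = 2 · 17 · 19.
φ(2) = 2 − 1 = 1.
φ(17) = 17 − 1 = 16.
φ(19) = 19 − 1 = 18.
Since φ is multiplicative, φ(646) = 1 · 16 · 18 = 288.

288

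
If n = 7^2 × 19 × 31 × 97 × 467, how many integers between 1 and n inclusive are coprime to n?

1014612480

φ(1307374439) = 1307374439 · (1 − 1/7) · (1 − 1/19) · (1 − 1/31) · (1 − 1/97) · (1 − 1/467)
       = 1307374439 · 144944640/186767777 = 1014612480.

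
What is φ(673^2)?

452256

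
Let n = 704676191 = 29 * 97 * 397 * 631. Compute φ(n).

670602240

φ(704676191) = 704676191 · (1 − 1/29) · (1 − 1/97) · (1 − 1/397) · (1 − 1/631)
       = 704676191 · 670602240/704676191 = 670602240.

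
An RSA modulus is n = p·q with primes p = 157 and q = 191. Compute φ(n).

29640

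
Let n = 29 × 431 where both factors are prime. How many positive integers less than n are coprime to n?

φ(29) = 29 − 1 = 28.
φ(431) = 431 − 1 = 430.
Multiply: 28 · 430 = 12040.

12040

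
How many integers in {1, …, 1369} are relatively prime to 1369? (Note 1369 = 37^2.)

φ(1369) = 1369 · (1 − 1/37)
       = 1369 · 36/37 = 1332.

1332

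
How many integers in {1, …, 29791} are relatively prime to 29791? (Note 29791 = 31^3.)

28830

φ(31^3) = 31^3 − 31^2 = 29791 − 961 = 28830.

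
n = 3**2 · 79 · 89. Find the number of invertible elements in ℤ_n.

41184

φ(63279) = 63279 · (1 − 1/3) · (1 − 1/79) · (1 − 1/89)
       = 63279 · 13728/21093 = 41184.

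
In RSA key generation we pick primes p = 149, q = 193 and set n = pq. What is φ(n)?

28416

φ(28757) = 28757 · (1 − 1/149) · (1 − 1/193)
       = 28757 · 28416/28757 = 28416.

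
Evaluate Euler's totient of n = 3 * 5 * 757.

φ(3) = 3 − 1 = 2.
φ(5) = 5 − 1 = 4.
φ(757) = 757 − 1 = 756.
φ(11355) = 2 × 4 × 756 = 6048.

6048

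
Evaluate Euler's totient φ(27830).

9680

27830 = 2 × 5 × 11^2 × 23.
φ(27830) = 27830 · (1 − 1/2) · (1 − 1/5) · (1 − 1/11) · (1 − 1/23)
       = 27830 · 880/2530 = 9680.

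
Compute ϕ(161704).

First factor: 161704 = 2**3 * 17 * 29 * 41.
φ(2^3) = 2^3 − 2^2 = 8 − 4 = 4.
φ(17) = 17 − 1 = 16.
φ(29) = 29 − 1 = 28.
φ(41) = 41 − 1 = 40.
Multiply: 4 · 16 · 28 · 40 = 71680.

71680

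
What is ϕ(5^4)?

500

φ(625) = 625 · (1 − 1/5)
       = 625 · 4/5 = 500.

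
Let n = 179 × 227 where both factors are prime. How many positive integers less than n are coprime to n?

40228

φ(40633) = 40633 · (1 − 1/179) · (1 − 1/227)
       = 40633 · 40228/40633 = 40228.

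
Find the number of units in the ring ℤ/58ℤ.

Factor 58: 58 = 2 · 29.
φ(2) = 2 − 1 = 1.
φ(29) = 29 − 1 = 28.
φ(58) = 1 × 28 = 28.

28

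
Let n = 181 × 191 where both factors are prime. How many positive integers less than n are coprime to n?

φ(181) = 181 − 1 = 180.
φ(191) = 191 − 1 = 190.
Multiply: 180 · 190 = 34200.

34200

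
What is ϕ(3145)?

2304

Prime factorization: 3145 = 5 * 17 * 37.
φ(3145) = 3145 · (1 − 1/5) · (1 − 1/17) · (1 − 1/37)
       = 3145 · 2304/3145 = 2304.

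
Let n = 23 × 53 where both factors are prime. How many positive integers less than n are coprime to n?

For distinct primes, φ(pq) = (p−1)(q−1) = 22 × 52 = 1144.

1144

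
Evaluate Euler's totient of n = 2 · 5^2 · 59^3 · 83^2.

φ(70742796550) = 70742796550 · (1 − 1/2) · (1 − 1/5) · (1 − 1/59) · (1 − 1/83)
       = 70742796550 · 19024/48970 = 27482355760.

27482355760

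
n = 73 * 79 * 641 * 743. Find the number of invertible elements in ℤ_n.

2666926080

φ(2746608721) = 2746608721 · (1 − 1/73) · (1 − 1/79) · (1 − 1/641) · (1 − 1/743)
       = 2746608721 · 2666926080/2746608721 = 2666926080.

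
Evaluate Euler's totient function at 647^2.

φ(418609) = 418609 · (1 − 1/647)
       = 418609 · 646/647 = 417962.

417962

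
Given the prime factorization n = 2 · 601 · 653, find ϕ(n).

391200

φ(784906) = 784906 · (1 − 1/2) · (1 − 1/601) · (1 − 1/653)
       = 784906 · 391200/784906 = 391200.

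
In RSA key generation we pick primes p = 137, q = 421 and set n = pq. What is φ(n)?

φ(57677) = 57677 · (1 − 1/137) · (1 − 1/421)
       = 57677 · 57120/57677 = 57120.

57120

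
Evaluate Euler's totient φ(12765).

6336

First factor: 12765 = 3 × 5 × 23 × 37.
φ(3) = 3 − 1 = 2.
φ(5) = 5 − 1 = 4.
φ(23) = 23 − 1 = 22.
φ(37) = 37 − 1 = 36.
Multiply: 2 · 4 · 22 · 36 = 6336.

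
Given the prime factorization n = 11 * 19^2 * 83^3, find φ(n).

φ(11) = 11 − 1 = 10.
φ(19^2) = 19^2 − 19^1 = 361 − 19 = 342.
φ(83^3) = 83^2·(83−1) = 6889·82 = 564898.
φ(2270566177) = 10 × 342 × 564898 = 1931951160.

1931951160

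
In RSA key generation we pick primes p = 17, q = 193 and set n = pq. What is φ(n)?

φ(n) = (p − 1)(q − 1) = (17−1)(193−1) = 16·192 = 3072.

3072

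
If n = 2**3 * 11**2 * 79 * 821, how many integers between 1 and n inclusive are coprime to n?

φ(2^3) = 2^2·(2−1) = 4·1 = 4.
φ(11^2) = 11^2 − 11^1 = 121 − 11 = 110.
φ(79) = 79 − 1 = 78.
φ(821) = 821 − 1 = 820.
Multiply: 4 · 110 · 78 · 820 = 28142400.

28142400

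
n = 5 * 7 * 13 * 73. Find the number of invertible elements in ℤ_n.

20736

φ(33215) = 33215 · (1 − 1/5) · (1 − 1/7) · (1 − 1/13) · (1 − 1/73)
       = 33215 · 20736/33215 = 20736.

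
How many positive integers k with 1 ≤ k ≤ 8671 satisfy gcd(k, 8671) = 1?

Factor 8671: 8671 = 13 · 23 · 29.
φ(8671) = 8671 · (1 − 1/13) · (1 − 1/23) · (1 − 1/29)
       = 8671 · 7392/8671 = 7392.

7392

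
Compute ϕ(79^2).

6162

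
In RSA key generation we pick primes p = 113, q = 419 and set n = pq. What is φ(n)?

46816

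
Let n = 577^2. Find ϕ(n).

332352

φ(332929) = 332929 · (1 − 1/577)
       = 332929 · 576/577 = 332352.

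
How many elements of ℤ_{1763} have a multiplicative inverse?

1680

1763 = 41 × 43.
φ(1763) = 1763 · (1 − 1/41) · (1 − 1/43)
       = 1763 · 1680/1763 = 1680.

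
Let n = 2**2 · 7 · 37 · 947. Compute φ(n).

408672

φ(2^2) = 2^1·(2−1) = 2·1 = 2.
φ(7) = 7 − 1 = 6.
φ(37) = 37 − 1 = 36.
φ(947) = 947 − 1 = 946.
Since φ is multiplicative, φ(981092) = 2 · 6 · 36 · 946 = 408672.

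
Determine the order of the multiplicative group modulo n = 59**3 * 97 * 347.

6706243968

φ(59^3) = 59^2·(59−1) = 3481·58 = 201898.
φ(97) = 97 − 1 = 96.
φ(347) = 347 − 1 = 346.
Multiply: 201898 · 96 · 346 = 6706243968.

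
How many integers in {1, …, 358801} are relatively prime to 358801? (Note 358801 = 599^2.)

358202

φ(358801) = 358801 · (1 − 1/599)
       = 358801 · 598/599 = 358202.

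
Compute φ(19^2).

φ(19^2) = 19^2 − 19^1 = 361 − 19 = 342.

342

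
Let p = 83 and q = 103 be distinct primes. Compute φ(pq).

φ(pq) = (p−1)(q−1) = 82 · 102 = 8364.

8364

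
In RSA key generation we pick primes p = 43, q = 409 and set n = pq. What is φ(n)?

φ(n) = (p − 1)(q − 1) = (43−1)(409−1) = 42·408 = 17136.

17136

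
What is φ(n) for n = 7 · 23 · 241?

31680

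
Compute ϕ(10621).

10621 = 13 * 19 * 43.
φ(13) = 13 − 1 = 12.
φ(19) = 19 − 1 = 18.
φ(43) = 43 − 1 = 42.
Since φ is multiplicative, φ(10621) = 12 · 18 · 42 = 9072.

9072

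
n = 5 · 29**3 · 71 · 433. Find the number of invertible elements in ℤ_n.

φ(3748955135) = 3748955135 · (1 − 1/5) · (1 − 1/29) · (1 − 1/71) · (1 − 1/433)
       = 3748955135 · 3386880/4457735 = 2848366080.

2848366080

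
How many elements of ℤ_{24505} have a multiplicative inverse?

17472

Factor 24505: 24505 = 5 · 13^2 · 29.
φ(5) = 5 − 1 = 4.
φ(13^2) = 13^1·(13−1) = 13·12 = 156.
φ(29) = 29 − 1 = 28.
Since φ is multiplicative, φ(24505) = 4 · 156 · 28 = 17472.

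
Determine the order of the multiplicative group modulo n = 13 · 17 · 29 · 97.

φ(621673) = 621673 · (1 − 1/13) · (1 − 1/17) · (1 − 1/29) · (1 − 1/97)
       = 621673 · 516096/621673 = 516096.

516096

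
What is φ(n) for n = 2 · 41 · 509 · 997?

20238720

φ(41612786) = 41612786 · (1 − 1/2) · (1 − 1/41) · (1 − 1/509) · (1 − 1/997)
       = 41612786 · 20238720/41612786 = 20238720.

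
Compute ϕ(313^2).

φ(97969) = 97969 · (1 − 1/313)
       = 97969 · 312/313 = 97656.

97656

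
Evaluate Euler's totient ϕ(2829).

2829 = 3 · 23 · 41.
φ(3) = 3 − 1 = 2.
φ(23) = 23 − 1 = 22.
φ(41) = 41 − 1 = 40.
Multiply: 2 · 22 · 40 = 1760.

1760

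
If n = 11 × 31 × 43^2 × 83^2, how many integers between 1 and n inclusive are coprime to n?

3687490800

φ(4343576501) = 4343576501 · (1 − 1/11) · (1 − 1/31) · (1 − 1/43) · (1 − 1/83)
       = 4343576501 · 1033200/1217029 = 3687490800.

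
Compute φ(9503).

8064

9503 = 13 · 17 · 43.
φ(9503) = 9503 · (1 − 1/13) · (1 − 1/17) · (1 − 1/43)
       = 9503 · 8064/9503 = 8064.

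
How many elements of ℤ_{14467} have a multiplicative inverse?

Prime factorization: 14467 = 17 * 23 * 37.
φ(17) = 17 − 1 = 16.
φ(23) = 23 − 1 = 22.
φ(37) = 37 − 1 = 36.
Multiply: 16 · 22 · 36 = 12672.

12672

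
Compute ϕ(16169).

14256

First factor: 16169 = 19 · 23 · 37.
φ(19) = 19 − 1 = 18.
φ(23) = 23 − 1 = 22.
φ(37) = 37 − 1 = 36.
Multiply: 18 · 22 · 36 = 14256.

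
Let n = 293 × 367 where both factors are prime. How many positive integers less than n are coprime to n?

For distinct primes, φ(pq) = (p−1)(q−1) = 292 × 366 = 106872.

106872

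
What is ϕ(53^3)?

φ(148877) = 148877 · (1 − 1/53)
       = 148877 · 52/53 = 146068.

146068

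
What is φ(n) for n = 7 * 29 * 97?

φ(7) = 7 − 1 = 6.
φ(29) = 29 − 1 = 28.
φ(97) = 97 − 1 = 96.
φ(19691) = 6 × 28 × 96 = 16128.

16128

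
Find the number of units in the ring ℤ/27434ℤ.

11760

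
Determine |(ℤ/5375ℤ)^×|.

4200

Factor 5375: 5375 = 5**3 × 43.
φ(5375) = 5375 · (1 − 1/5) · (1 − 1/43)
       = 5375 · 168/215 = 4200.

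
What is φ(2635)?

1920

Factor 2635: 2635 = 5 * 17 * 31.
φ(2635) = 2635 · (1 − 1/5) · (1 − 1/17) · (1 − 1/31)
       = 2635 · 1920/2635 = 1920.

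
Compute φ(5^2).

20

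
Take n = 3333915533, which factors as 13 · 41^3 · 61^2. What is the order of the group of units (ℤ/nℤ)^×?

2953180800

φ(13) = 13 − 1 = 12.
φ(41^3) = 41^2·(41−1) = 1681·40 = 67240.
φ(61^2) = 61^1·(61−1) = 61·60 = 3660.
φ(3333915533) = 12 × 67240 × 3660 = 2953180800.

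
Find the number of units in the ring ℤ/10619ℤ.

8640

10619 = 7 * 37 * 41.
φ(10619) = 10619 · (1 − 1/7) · (1 − 1/37) · (1 − 1/41)
       = 10619 · 8640/10619 = 8640.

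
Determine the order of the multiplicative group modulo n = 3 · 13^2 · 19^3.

2027376

φ(3) = 3 − 1 = 2.
φ(13^2) = 13^1·(13−1) = 13·12 = 156.
φ(19^3) = 19^3 − 19^2 = 6859 − 361 = 6498.
Multiply: 2 · 156 · 6498 = 2027376.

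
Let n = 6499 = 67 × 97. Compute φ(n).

6336

φ(67) = 67 − 1 = 66.
φ(97) = 97 − 1 = 96.
φ(6499) = 66 × 96 = 6336.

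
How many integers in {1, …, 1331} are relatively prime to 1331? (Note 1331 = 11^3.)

φ(11^3) = 11^3 − 11^2 = 1331 − 121 = 1210.

1210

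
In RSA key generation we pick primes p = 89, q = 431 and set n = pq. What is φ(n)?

φ(n) = (p − 1)(q − 1) = (89−1)(431−1) = 88·430 = 37840.

37840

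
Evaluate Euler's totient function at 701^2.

490700

φ(491401) = 491401 · (1 − 1/701)
       = 491401 · 700/701 = 490700.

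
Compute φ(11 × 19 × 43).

7560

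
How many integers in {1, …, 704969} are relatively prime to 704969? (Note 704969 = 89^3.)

697048

φ(704969) = 704969 · (1 − 1/89)
       = 704969 · 88/89 = 697048.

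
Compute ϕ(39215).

26400

First factor: 39215 = 5 · 11 · 23 · 31.
φ(39215) = 39215 · (1 − 1/5) · (1 − 1/11) · (1 − 1/23) · (1 − 1/31)
       = 39215 · 26400/39215 = 26400.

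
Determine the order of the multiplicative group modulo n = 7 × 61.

360

φ(7) = 7 − 1 = 6.
φ(61) = 61 − 1 = 60.
Multiply: 6 · 60 = 360.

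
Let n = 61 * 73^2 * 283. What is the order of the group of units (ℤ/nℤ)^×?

88931520

φ(61) = 61 − 1 = 60.
φ(73^2) = 73^2 − 73^1 = 5329 − 73 = 5256.
φ(283) = 283 − 1 = 282.
Since φ is multiplicative, φ(91994527) = 60 · 5256 · 282 = 88931520.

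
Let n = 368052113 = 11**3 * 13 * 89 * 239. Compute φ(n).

304106880

φ(11^3) = 11^3 − 11^2 = 1331 − 121 = 1210.
φ(13) = 13 − 1 = 12.
φ(89) = 89 − 1 = 88.
φ(239) = 239 − 1 = 238.
Since φ is multiplicative, φ(368052113) = 1210 · 12 · 88 · 238 = 304106880.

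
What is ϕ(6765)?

3200

6765 = 3 × 5 × 11 × 41.
φ(6765) = 6765 · (1 − 1/3) · (1 − 1/5) · (1 − 1/11) · (1 − 1/41)
       = 6765 · 3200/6765 = 3200.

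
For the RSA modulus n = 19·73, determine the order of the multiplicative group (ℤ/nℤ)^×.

1296

φ(n) = (p − 1)(q − 1) = (19−1)(73−1) = 18·72 = 1296.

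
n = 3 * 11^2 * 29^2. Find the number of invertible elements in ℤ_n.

φ(3) = 3 − 1 = 2.
φ(11^2) = 11^2 − 11^1 = 121 − 11 = 110.
φ(29^2) = 29^1·(29−1) = 29·28 = 812.
Since φ is multiplicative, φ(305283) = 2 · 110 · 812 = 178640.

178640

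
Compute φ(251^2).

φ(63001) = 63001 · (1 − 1/251)
       = 63001 · 250/251 = 62750.

62750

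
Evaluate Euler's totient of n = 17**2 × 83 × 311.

6914240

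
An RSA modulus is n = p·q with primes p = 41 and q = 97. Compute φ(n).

For distinct primes, φ(pq) = (p−1)(q−1) = 40 × 96 = 3840.

3840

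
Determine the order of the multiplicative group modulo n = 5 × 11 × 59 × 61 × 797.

φ(157762165) = 157762165 · (1 − 1/5) · (1 − 1/11) · (1 − 1/59) · (1 − 1/61) · (1 − 1/797)
       = 157762165 · 110803200/157762165 = 110803200.

110803200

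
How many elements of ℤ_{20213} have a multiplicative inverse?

17920

First factor: 20213 = 17 * 29 * 41.
φ(17) = 17 − 1 = 16.
φ(29) = 29 − 1 = 28.
φ(41) = 41 − 1 = 40.
φ(20213) = 16 × 28 × 40 = 17920.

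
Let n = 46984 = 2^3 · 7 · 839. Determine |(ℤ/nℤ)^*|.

20112

φ(46984) = 46984 · (1 − 1/2) · (1 − 1/7) · (1 − 1/839)
       = 46984 · 5028/11746 = 20112.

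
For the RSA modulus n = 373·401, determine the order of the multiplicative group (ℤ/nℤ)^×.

148800

φ(pq) = (p−1)(q−1) = 372 · 400 = 148800.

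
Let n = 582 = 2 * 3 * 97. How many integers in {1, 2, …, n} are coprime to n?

φ(2) = 2 − 1 = 1.
φ(3) = 3 − 1 = 2.
φ(97) = 97 − 1 = 96.
Since φ is multiplicative, φ(582) = 1 · 2 · 96 = 192.

192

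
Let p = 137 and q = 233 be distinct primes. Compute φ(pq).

31552

φ(137) = 137 − 1 = 136.
φ(233) = 233 − 1 = 232.
φ(31921) = 136 × 232 = 31552.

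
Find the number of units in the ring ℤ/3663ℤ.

2160

Factor 3663: 3663 = 3^2 · 11 · 37.
φ(3663) = 3663 · (1 − 1/3) · (1 − 1/11) · (1 − 1/37)
       = 3663 · 720/1221 = 2160.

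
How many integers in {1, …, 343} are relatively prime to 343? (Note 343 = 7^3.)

φ(7^3) = 7^3 − 7^2 = 343 − 49 = 294.

294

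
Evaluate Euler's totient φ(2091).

2091 = 3 · 17 · 41.
φ(2091) = 2091 · (1 − 1/3) · (1 − 1/17) · (1 − 1/41)
       = 2091 · 1280/2091 = 1280.

1280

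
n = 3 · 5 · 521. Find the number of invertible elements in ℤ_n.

φ(7815) = 7815 · (1 − 1/3) · (1 − 1/5) · (1 − 1/521)
       = 7815 · 4160/7815 = 4160.

4160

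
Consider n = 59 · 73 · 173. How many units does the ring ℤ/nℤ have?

718272

φ(745111) = 745111 · (1 − 1/59) · (1 − 1/73) · (1 − 1/173)
       = 745111 · 718272/745111 = 718272.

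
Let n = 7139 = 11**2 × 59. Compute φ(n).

6380

φ(11^2) = 11^1·(11−1) = 11·10 = 110.
φ(59) = 59 − 1 = 58.
Since φ is multiplicative, φ(7139) = 110 · 58 = 6380.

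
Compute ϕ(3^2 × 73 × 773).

φ(3^2) = 3^2 − 3^1 = 9 − 3 = 6.
φ(73) = 73 − 1 = 72.
φ(773) = 773 − 1 = 772.
φ(507861) = 6 × 72 × 772 = 333504.

333504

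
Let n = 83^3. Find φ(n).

564898

φ(571787) = 571787 · (1 − 1/83)
       = 571787 · 82/83 = 564898.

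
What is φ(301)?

First factor: 301 = 7 × 43.
φ(7) = 7 − 1 = 6.
φ(43) = 43 − 1 = 42.
φ(301) = 6 × 42 = 252.

252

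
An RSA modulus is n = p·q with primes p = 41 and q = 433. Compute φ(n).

For distinct primes, φ(pq) = (p−1)(q−1) = 40 × 432 = 17280.

17280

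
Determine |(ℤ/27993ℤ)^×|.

Factor 27993: 27993 = 3 × 7 × 31 × 43.
φ(27993) = 27993 · (1 − 1/3) · (1 − 1/7) · (1 − 1/31) · (1 − 1/43)
       = 27993 · 15120/27993 = 15120.

15120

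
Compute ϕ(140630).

47040

Prime factorization: 140630 = 2 × 5 × 7**3 × 41.
φ(2) = 2 − 1 = 1.
φ(5) = 5 − 1 = 4.
φ(7^3) = 7^3 − 7^2 = 343 − 49 = 294.
φ(41) = 41 − 1 = 40.
Multiply: 1 · 4 · 294 · 40 = 47040.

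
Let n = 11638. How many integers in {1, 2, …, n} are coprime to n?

5060

First factor: 11638 = 2 × 11 × 23^2.
φ(11638) = 11638 · (1 − 1/2) · (1 − 1/11) · (1 − 1/23)
       = 11638 · 220/506 = 5060.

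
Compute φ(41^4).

φ(41^4) = 41^3·(41−1) = 68921·40 = 2756840.

2756840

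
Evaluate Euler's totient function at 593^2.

351056

φ(351649) = 351649 · (1 − 1/593)
       = 351649 · 592/593 = 351056.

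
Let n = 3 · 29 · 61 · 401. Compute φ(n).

φ(2128107) = 2128107 · (1 − 1/3) · (1 − 1/29) · (1 − 1/61) · (1 − 1/401)
       = 2128107 · 1344000/2128107 = 1344000.

1344000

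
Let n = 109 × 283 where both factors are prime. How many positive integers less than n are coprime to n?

30456

φ(n) = (p − 1)(q − 1) = (109−1)(283−1) = 108·282 = 30456.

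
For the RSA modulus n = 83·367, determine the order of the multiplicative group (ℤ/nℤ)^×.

For distinct primes, φ(pq) = (p−1)(q−1) = 82 × 366 = 30012.

30012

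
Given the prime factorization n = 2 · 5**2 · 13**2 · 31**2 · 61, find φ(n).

φ(495347450) = 495347450 · (1 − 1/2) · (1 − 1/5) · (1 − 1/13) · (1 − 1/31) · (1 − 1/61)
       = 495347450 · 86400/245830 = 174096000.

174096000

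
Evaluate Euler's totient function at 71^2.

4970

φ(71^2) = 71^2 − 71^1 = 5041 − 71 = 4970.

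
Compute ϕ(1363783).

1209600

First factor: 1363783 = 29 * 31 * 37 * 41.
φ(29) = 29 − 1 = 28.
φ(31) = 31 − 1 = 30.
φ(37) = 37 − 1 = 36.
φ(41) = 41 − 1 = 40.
Multiply: 28 · 30 · 36 · 40 = 1209600.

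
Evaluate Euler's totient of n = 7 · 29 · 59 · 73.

701568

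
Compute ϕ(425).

320

Prime factorization: 425 = 5^2 × 17.
φ(425) = 425 · (1 − 1/5) · (1 − 1/17)
       = 425 · 64/85 = 320.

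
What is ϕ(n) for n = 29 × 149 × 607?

φ(2622847) = 2622847 · (1 − 1/29) · (1 − 1/149) · (1 − 1/607)
       = 2622847 · 2511264/2622847 = 2511264.

2511264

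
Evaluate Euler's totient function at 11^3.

φ(1331) = 1331 · (1 − 1/11)
       = 1331 · 10/11 = 1210.

1210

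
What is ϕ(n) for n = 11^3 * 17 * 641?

φ(11^3) = 11^3 − 11^2 = 1331 − 121 = 1210.
φ(17) = 17 − 1 = 16.
φ(641) = 641 − 1 = 640.
φ(14503907) = 1210 × 16 × 640 = 12390400.

12390400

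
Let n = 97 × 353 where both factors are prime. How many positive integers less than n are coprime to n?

33792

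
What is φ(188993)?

148176

First factor: 188993 = 7^3 × 19 × 29.
φ(7^3) = 7^2·(7−1) = 49·6 = 294.
φ(19) = 19 − 1 = 18.
φ(29) = 29 − 1 = 28.
Since φ is multiplicative, φ(188993) = 294 · 18 · 28 = 148176.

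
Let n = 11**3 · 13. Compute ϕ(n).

φ(17303) = 17303 · (1 − 1/11) · (1 − 1/13)
       = 17303 · 120/143 = 14520.

14520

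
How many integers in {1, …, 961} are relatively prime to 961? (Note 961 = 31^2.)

φ(961) = 961 · (1 − 1/31)
       = 961 · 30/31 = 930.

930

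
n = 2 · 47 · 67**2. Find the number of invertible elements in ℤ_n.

φ(421966) = 421966 · (1 − 1/2) · (1 − 1/47) · (1 − 1/67)
       = 421966 · 3036/6298 = 203412.

203412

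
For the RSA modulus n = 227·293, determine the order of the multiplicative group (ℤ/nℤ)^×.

65992

φ(66511) = 66511 · (1 − 1/227) · (1 − 1/293)
       = 66511 · 65992/66511 = 65992.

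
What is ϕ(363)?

220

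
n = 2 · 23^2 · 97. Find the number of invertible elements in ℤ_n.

φ(102626) = 102626 · (1 − 1/2) · (1 − 1/23) · (1 − 1/97)
       = 102626 · 2112/4462 = 48576.

48576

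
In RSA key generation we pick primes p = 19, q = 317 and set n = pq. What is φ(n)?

For distinct primes, φ(pq) = (p−1)(q−1) = 18 × 316 = 5688.

5688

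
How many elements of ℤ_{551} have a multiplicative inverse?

Prime factorization: 551 = 19 · 29.
φ(19) = 19 − 1 = 18.
φ(29) = 29 − 1 = 28.
Since φ is multiplicative, φ(551) = 18 · 28 = 504.

504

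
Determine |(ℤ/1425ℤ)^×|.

720

1425 = 3 · 5**2 · 19.
φ(1425) = 1425 · (1 − 1/3) · (1 − 1/5) · (1 − 1/19)
       = 1425 · 144/285 = 720.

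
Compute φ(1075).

1075 = 5**2 * 43.
φ(1075) = 1075 · (1 − 1/5) · (1 − 1/43)
       = 1075 · 168/215 = 840.

840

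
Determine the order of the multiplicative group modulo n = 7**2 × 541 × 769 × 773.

13446881280

φ(7^2) = 7^2 − 7^1 = 49 − 7 = 42.
φ(541) = 541 − 1 = 540.
φ(769) = 769 − 1 = 768.
φ(773) = 773 − 1 = 772.
Multiply: 42 · 540 · 768 · 772 = 13446881280.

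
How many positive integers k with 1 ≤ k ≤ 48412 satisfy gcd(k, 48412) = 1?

48412 = 2^2 × 7^2 × 13 × 19.
φ(2^2) = 2^1·(2−1) = 2·1 = 2.
φ(7^2) = 7^1·(7−1) = 7·6 = 42.
φ(13) = 13 − 1 = 12.
φ(19) = 19 − 1 = 18.
φ(48412) = 2 × 42 × 12 × 18 = 18144.

18144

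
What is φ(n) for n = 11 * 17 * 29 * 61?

φ(11) = 11 − 1 = 10.
φ(17) = 17 − 1 = 16.
φ(29) = 29 − 1 = 28.
φ(61) = 61 − 1 = 60.
Multiply: 10 · 16 · 28 · 60 = 268800.

268800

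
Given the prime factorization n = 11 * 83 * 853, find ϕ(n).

698640

φ(11) = 11 − 1 = 10.
φ(83) = 83 − 1 = 82.
φ(853) = 853 − 1 = 852.
Since φ is multiplicative, φ(778789) = 10 · 82 · 852 = 698640.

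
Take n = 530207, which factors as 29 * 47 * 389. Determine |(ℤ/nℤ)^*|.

499744

φ(530207) = 530207 · (1 − 1/29) · (1 − 1/47) · (1 − 1/389)
       = 530207 · 499744/530207 = 499744.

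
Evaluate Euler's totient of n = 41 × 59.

2320

φ(41) = 41 − 1 = 40.
φ(59) = 59 − 1 = 58.
φ(2419) = 40 × 58 = 2320.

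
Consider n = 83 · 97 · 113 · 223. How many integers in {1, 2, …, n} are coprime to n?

195729408

φ(202877149) = 202877149 · (1 − 1/83) · (1 − 1/97) · (1 − 1/113) · (1 − 1/223)
       = 202877149 · 195729408/202877149 = 195729408.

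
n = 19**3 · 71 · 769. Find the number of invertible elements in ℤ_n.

φ(19^3) = 19^2·(19−1) = 361·18 = 6498.
φ(71) = 71 − 1 = 70.
φ(769) = 769 − 1 = 768.
Since φ is multiplicative, φ(374494541) = 6498 · 70 · 768 = 349332480.

349332480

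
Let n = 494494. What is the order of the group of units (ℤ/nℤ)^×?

168480

Factor 494494: 494494 = 2 × 7 × 11 × 13^2 × 19.
φ(494494) = 494494 · (1 − 1/2) · (1 − 1/7) · (1 − 1/11) · (1 − 1/13) · (1 − 1/19)
       = 494494 · 12960/38038 = 168480.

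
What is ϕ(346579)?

Prime factorization: 346579 = 17 × 19 × 29 × 37.
φ(346579) = 346579 · (1 − 1/17) · (1 − 1/19) · (1 − 1/29) · (1 − 1/37)
       = 346579 · 290304/346579 = 290304.

290304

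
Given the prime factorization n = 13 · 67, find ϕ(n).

792

φ(871) = 871 · (1 − 1/13) · (1 − 1/67)
       = 871 · 792/871 = 792.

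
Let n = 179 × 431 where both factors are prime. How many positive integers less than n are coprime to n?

76540

For distinct primes, φ(pq) = (p−1)(q−1) = 178 × 430 = 76540.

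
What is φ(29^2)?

812

φ(841) = 841 · (1 − 1/29)
       = 841 · 28/29 = 812.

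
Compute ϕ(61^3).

φ(61^3) = 61^3 − 61^2 = 226981 − 3721 = 223260.

223260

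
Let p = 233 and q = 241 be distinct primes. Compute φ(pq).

55680

φ(233) = 233 − 1 = 232.
φ(241) = 241 − 1 = 240.
φ(56153) = 232 × 240 = 55680.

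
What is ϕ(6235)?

6235 = 5 · 29 · 43.
φ(5) = 5 − 1 = 4.
φ(29) = 29 − 1 = 28.
φ(43) = 43 − 1 = 42.
φ(6235) = 4 × 28 × 42 = 4704.

4704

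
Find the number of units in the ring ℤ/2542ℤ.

1200

Prime factorization: 2542 = 2 * 31 * 41.
φ(2542) = 2542 · (1 − 1/2) · (1 − 1/31) · (1 − 1/41)
       = 2542 · 1200/2542 = 1200.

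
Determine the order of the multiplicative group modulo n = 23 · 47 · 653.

659824

φ(705893) = 705893 · (1 − 1/23) · (1 − 1/47) · (1 − 1/653)
       = 705893 · 659824/705893 = 659824.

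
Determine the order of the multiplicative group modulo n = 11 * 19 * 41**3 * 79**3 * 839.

4937339757916800

φ(5958556900887569) = 5958556900887569 · (1 − 1/11) · (1 − 1/19) · (1 − 1/41) · (1 − 1/79) · (1 − 1/839)
       = 5958556900887569 · 470620800/567961889 = 4937339757916800.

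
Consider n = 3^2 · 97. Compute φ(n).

576

φ(3^2) = 3^2 − 3^1 = 9 − 3 = 6.
φ(97) = 97 − 1 = 96.
φ(873) = 6 × 96 = 576.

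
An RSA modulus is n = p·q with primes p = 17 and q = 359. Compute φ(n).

φ(n) = (p − 1)(q − 1) = (17−1)(359−1) = 16·358 = 5728.

5728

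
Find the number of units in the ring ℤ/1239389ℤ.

1239389 = 19 · 37 · 41 · 43.
φ(19) = 19 − 1 = 18.
φ(37) = 37 − 1 = 36.
φ(41) = 41 − 1 = 40.
φ(43) = 43 − 1 = 42.
φ(1239389) = 18 × 36 × 40 × 42 = 1088640.

1088640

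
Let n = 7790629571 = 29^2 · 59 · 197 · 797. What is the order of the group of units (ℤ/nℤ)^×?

φ(7790629571) = 7790629571 · (1 − 1/29) · (1 − 1/59) · (1 − 1/197) · (1 − 1/797)
       = 7790629571 · 253369984/268642399 = 7347729536.

7347729536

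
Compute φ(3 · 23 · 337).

14784

φ(3) = 3 − 1 = 2.
φ(23) = 23 − 1 = 22.
φ(337) = 337 − 1 = 336.
Since φ is multiplicative, φ(23253) = 2 · 22 · 336 = 14784.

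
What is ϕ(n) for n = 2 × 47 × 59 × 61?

160080

φ(2) = 2 − 1 = 1.
φ(47) = 47 − 1 = 46.
φ(59) = 59 − 1 = 58.
φ(61) = 61 − 1 = 60.
Since φ is multiplicative, φ(338306) = 1 · 46 · 58 · 60 = 160080.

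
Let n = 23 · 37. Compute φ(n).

φ(23) = 23 − 1 = 22.
φ(37) = 37 − 1 = 36.
Since φ is multiplicative, φ(851) = 22 · 36 = 792.

792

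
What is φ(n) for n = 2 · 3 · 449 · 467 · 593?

φ(746052114) = 746052114 · (1 − 1/2) · (1 − 1/3) · (1 − 1/449) · (1 − 1/467) · (1 − 1/593)
       = 746052114 · 247181312/746052114 = 247181312.

247181312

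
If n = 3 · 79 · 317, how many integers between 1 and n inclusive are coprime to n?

49296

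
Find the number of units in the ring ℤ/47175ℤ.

First factor: 47175 = 3 · 5**2 · 17 · 37.
φ(3) = 3 − 1 = 2.
φ(5^2) = 5^1·(5−1) = 5·4 = 20.
φ(17) = 17 − 1 = 16.
φ(37) = 37 − 1 = 36.
Since φ is multiplicative, φ(47175) = 2 · 20 · 16 · 36 = 23040.

23040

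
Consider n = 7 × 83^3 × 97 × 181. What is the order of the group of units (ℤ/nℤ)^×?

58568624640

φ(70272050513) = 70272050513 · (1 − 1/7) · (1 − 1/83) · (1 − 1/97) · (1 − 1/181)
       = 70272050513 · 8501760/10200617 = 58568624640.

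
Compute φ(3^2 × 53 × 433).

134784

φ(206541) = 206541 · (1 − 1/3) · (1 − 1/53) · (1 − 1/433)
       = 206541 · 44928/68847 = 134784.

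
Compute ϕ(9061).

7680

9061 = 13 × 17 × 41.
φ(13) = 13 − 1 = 12.
φ(17) = 17 − 1 = 16.
φ(41) = 41 − 1 = 40.
φ(9061) = 12 × 16 × 40 = 7680.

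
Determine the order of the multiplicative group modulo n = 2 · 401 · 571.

φ(457942) = 457942 · (1 − 1/2) · (1 − 1/401) · (1 − 1/571)
       = 457942 · 228000/457942 = 228000.

228000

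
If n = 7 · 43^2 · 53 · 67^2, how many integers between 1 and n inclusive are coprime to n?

φ(3079359731) = 3079359731 · (1 − 1/7) · (1 − 1/43) · (1 − 1/53) · (1 − 1/67)
       = 3079359731 · 864864/1068851 = 2491673184.

2491673184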